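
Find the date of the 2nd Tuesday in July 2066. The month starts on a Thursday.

July 13, 2066

July 2066 begins on a Thursday, so the first Tuesday is July 6 (5 days later).
The 2nd Tuesday is 1 weeks later: 6 + 7 = 13.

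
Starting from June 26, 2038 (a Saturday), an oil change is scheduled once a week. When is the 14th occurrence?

The 14th occurrence is 13 intervals after the first: 13 × 7 = 91 days after June 26, 2038.
June has 30 days — 4 days to the end of June leaves 87.
July has 31 days (56 left).
August has 31 days (25 left).
25 days into September → September 25, 2038.

September 25, 2038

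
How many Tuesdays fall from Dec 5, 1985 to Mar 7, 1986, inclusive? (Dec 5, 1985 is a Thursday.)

Dec 5, 1985 is a Thursday; the first Tuesday on or after it is Dec 10, 1985 (5 days later).
From Dec 10, 1985 to Mar 7, 1986: 21 + 31 + 28 + 7 = 87 days (rest of Dec, Jan, Feb, Mar).
87 ÷ 7 = 12 full weeks with remainder 3, so 12 more Tuesdays after the first → 13.

13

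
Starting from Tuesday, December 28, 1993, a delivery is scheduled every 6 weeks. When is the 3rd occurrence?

The 3rd occurrence is 2 intervals after the first: 2 × 42 = 84 days after December 28, 1993.
December has 31 days — 3 days to the end of December leaves 81.
January has 31 days (50 left).
February has 28 days (22 left).
22 days into March → March 22, 1994.

March 22, 1994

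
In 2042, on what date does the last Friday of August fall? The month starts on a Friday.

August 29, 2042

August 2042 begins on a Friday, so the first Friday is August 1.
August 2042 has 31 days. Adding weeks: 1, 8, 15, 22, 29 — the last one ≤ 31 is the 29th.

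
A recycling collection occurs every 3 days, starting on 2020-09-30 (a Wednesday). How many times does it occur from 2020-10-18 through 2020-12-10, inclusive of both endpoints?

Occurrences land 3·i days after 2020-09-30 for i = 0, 1, 2, …
2020-10-18 is 18 days after the start; 18 ÷ 3 = 6 remainder 0. First occurrence in the window: #7 on 2020-10-18 (6×3 = 18 days in).
2020-12-10 is 71 days after the start; 71 ÷ 3 = 23 remainder 2. Last occurrence in the window: #24 on 2020-12-08.
Occurrences #7 through #24: 18 in total.

18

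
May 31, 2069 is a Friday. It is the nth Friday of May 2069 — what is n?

5th

Day 31 falls in week ⌈31/7⌉ of the month.
Days 1–7 hold the 1st Friday, 8–14 the 2nd, 15–21 the 3rd, 22–28 the 4th, 29–31 the 5th.
31 is in the range for the 5th.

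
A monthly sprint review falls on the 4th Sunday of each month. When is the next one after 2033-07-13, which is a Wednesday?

July 2033 starts on a Friday; its first Sunday is the 3rd, so the 4th Sunday is the 24th — 2033-07-24.
2033-07-24 is after 2033-07-13, so that is the next one.

2033-07-24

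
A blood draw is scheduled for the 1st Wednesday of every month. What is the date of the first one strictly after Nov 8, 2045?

Nov 2045 starts on a Wednesday, so its 1st Wednesday is Nov 1, 2045.
That is not after Nov 8, 2045, so look at Dec 2045.
Dec 2045 starts on a Friday, so its 1st Wednesday is Dec 6, 2045 (5 days in).

Dec 6, 2045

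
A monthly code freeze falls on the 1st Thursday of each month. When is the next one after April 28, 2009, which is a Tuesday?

April 2009 starts on a Wednesday, so its 1st Thursday is April 2, 2009 (1 day in).
That is not after April 28, 2009, so look at May 2009.
May 2009 starts on a Friday, so its 1st Thursday is May 7, 2009 (6 days in).

May 7, 2009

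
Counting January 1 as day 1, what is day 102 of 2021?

Apr 12, 2021

Jan has 31 days (102 − 31 = 71 remain).
Feb has 28 days (71 − 28 = 43 remain).
Mar has 31 days (43 − 31 = 12 remain).
12 into Apr → Apr 12.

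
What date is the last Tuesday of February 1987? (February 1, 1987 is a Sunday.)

February 1987 begins on a Sunday, so the first Tuesday is February 3 (2 days later).
February 1987 has 28 days. Adding weeks: 3, 10, 17, 24 — the last one ≤ 28 is the 24th.

24 February 1987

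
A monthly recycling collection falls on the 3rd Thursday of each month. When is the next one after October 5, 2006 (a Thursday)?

October 2006 starts on a Sunday; its first Thursday is the 5th, so the 3rd Thursday is the 19th — October 19, 2006.
October 19, 2006 is after October 5, 2006, so that is the next one.

October 19, 2006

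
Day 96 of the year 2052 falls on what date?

April 5, 2052

January has 31 days (96 − 31 = 65 remain).
February has 29 days (65 − 29 = 36 remain).
March has 31 days (36 − 31 = 5 remain).
5 into April → April 5.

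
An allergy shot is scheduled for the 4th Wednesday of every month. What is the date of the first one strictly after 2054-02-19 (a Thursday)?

February 2054 starts on a Sunday; its first Wednesday is the 4th, so the 4th Wednesday is the 25th — 2054-02-25.
2054-02-25 is after 2054-02-19, so that is the next one.

2054-02-25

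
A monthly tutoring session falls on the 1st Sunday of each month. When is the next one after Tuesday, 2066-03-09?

2066-04-04

March 2066 starts on a Monday, so its 1st Sunday is 2066-03-07 (6 days in).
That is not after 2066-03-09, so look at April 2066.
April 2066 starts on a Thursday, so its 1st Sunday is 2066-04-04 (3 days in).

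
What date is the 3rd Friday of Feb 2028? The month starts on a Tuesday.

Feb 2028 begins on a Tuesday, so the first Friday is Feb 4 (3 days later).
The 3rd Friday is 2 weeks later: 4 + 14 = 18.

Feb 18, 2028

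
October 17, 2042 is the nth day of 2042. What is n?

290

Days in months before October: 31 + 28 + 31 + 30 + 31 + 30 + 31 + 31 + 30 = 273.
Plus 17 days into October → day 290.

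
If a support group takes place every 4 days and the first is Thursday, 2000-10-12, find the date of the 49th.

2001-04-22

The 49th occurrence is 48 intervals after the first: 48 × 4 = 192 days after 2000-10-12.
October has 31 days — 19 days to the end of October leaves 173.
November has 30 days (143 left).
December has 31 days (112 left).
January has 31 days (81 left).
February has 28 days (53 left).
March has 31 days (22 left).
22 days into April → 2001-04-22.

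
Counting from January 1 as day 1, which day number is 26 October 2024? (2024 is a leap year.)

300

Days in months before October: 31 + 29 + 31 + 30 + 31 + 30 + 31 + 31 + 30 = 274.
Plus 26 days into October → day 300.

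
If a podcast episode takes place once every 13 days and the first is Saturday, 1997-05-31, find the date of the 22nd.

1998-02-28

The 22nd occurrence is 21 intervals after the first: 21 × 13 = 273 days after 1997-05-31.
May has 31 days — 0 days to the end of May leaves 273.
June has 30 days (243 left).
July has 31 days (212 left).
August has 31 days (181 left).
September has 30 days (151 left).
October has 31 days (120 left).
November has 30 days (90 left).
December has 31 days (59 left).
January has 31 days (28 left).
28 days into February → 1998-02-28.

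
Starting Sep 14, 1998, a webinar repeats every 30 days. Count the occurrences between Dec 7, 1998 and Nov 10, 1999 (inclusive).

Occurrences land 30·i days after Sep 14, 1998 for i = 0, 1, 2, …
Dec 7, 1998 is 84 days after the start; 84 ÷ 30 = 2 remainder 24; since the remainder is 24, round up to i = 3. First occurrence in the window: #4 on Dec 13, 1998 (3×30 = 90 days in).
Nov 10, 1999 is 422 days after the start; 422 ÷ 30 = 14 remainder 2. Last occurrence in the window: #15 on Nov 8, 1999.
Occurrences #4 through #15: 12 in total.

12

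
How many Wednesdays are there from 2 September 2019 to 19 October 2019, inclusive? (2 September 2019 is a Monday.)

2 September 2019 is a Monday; the first Wednesday on or after it is 4 September 2019 (2 days later).
From 4 September 2019 to 19 October 2019: 26 + 19 = 45 days (rest of September, October).
45 ÷ 7 = 6 full weeks with remainder 3, so 6 more Wednesdays after the first → 7.

7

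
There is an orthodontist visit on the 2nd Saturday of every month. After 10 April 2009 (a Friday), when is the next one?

11 April 2009

April 2009 starts on a Wednesday; its first Saturday is the 4th, so the 2nd Saturday is the 11th — 11 April 2009.
11 April 2009 is after 10 April 2009, so that is the next one.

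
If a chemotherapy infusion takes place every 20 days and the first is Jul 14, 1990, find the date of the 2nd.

The 2nd occurrence is 1 interval after the first: 1 × 20 = 20 days after Jul 14, 1990.
Jul has 31 days — 17 days to the end of Jul leaves 3.
3 days into Aug → Aug 3, 1990.

Aug 3, 1990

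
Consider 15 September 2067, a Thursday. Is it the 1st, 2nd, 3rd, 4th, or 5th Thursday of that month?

Day 15 falls in week ⌈15/7⌉ of the month.
Days 1–7 hold the 1st Thursday, 8–14 the 2nd, 15–21 the 3rd, 22–28 the 4th, 29–31 the 5th.
15 is in the range for the 3rd.

3rd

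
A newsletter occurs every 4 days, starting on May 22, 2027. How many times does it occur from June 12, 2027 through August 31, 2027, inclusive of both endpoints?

20

Occurrences land 4·i days after May 22, 2027 for i = 0, 1, 2, …
June 12, 2027 is 21 days after the start; 21 ÷ 4 = 5 remainder 1; since the remainder is 1, round up to i = 6. First occurrence in the window: #7 on June 15, 2027 (6×4 = 24 days in).
August 31, 2027 is 101 days after the start; 101 ÷ 4 = 25 remainder 1. Last occurrence in the window: #26 on August 30, 2027.
Occurrences #7 through #26: 20 in total.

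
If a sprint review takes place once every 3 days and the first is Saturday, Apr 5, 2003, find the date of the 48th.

Aug 24, 2003

The 48th occurrence is 47 intervals after the first: 47 × 3 = 141 days after Apr 5, 2003.
Apr has 30 days — 25 days to the end of Apr leaves 116.
May has 31 days (85 left).
Jun has 30 days (55 left).
Jul has 31 days (24 left).
24 days into Aug → Aug 24, 2003.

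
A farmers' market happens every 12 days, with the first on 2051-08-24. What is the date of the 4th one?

The 4th occurrence is 3 intervals after the first: 3 × 12 = 36 days after 2051-08-24.
August has 31 days — 7 days to the end of August leaves 29.
29 days into September → 2051-09-29.

2051-09-29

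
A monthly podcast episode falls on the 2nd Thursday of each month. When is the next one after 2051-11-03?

2051-11-09

November 2051 starts on a Wednesday; its first Thursday is the 2nd, so the 2nd Thursday is the 9th — 2051-11-09.
2051-11-09 is after 2051-11-03, so that is the next one.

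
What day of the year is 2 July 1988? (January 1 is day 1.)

Days in months before July: 31 + 29 + 31 + 30 + 31 + 30 = 182.
Plus 2 days into July → day 184.

184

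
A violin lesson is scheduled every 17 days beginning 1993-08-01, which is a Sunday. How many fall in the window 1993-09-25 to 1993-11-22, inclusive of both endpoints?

Occurrences land 17·i days after 1993-08-01 for i = 0, 1, 2, …
1993-09-25 is 55 days after the start; 55 ÷ 17 = 3 remainder 4; since the remainder is 4, round up to i = 4. First occurrence in the window: #5 on 1993-10-08 (4×17 = 68 days in).
1993-11-22 is 113 days after the start; 113 ÷ 17 = 6 remainder 11. Last occurrence in the window: #7 on 1993-11-11.
Occurrences #5 through #7: 3 in total.

3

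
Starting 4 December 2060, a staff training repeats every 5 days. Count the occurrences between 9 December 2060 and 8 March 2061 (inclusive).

18

Occurrences land 5·i days after 4 December 2060 for i = 0, 1, 2, …
9 December 2060 is 5 days after the start; 5 ÷ 5 = 1 remainder 0. First occurrence in the window: #2 on 9 December 2060 (1×5 = 5 days in).
8 March 2061 is 94 days after the start; 94 ÷ 5 = 18 remainder 4. Last occurrence in the window: #19 on 4 March 2061.
Occurrences #2 through #19: 18 in total.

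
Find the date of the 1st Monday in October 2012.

October 2012 begins on a Monday, so the first Monday is October 1.

1 October 2012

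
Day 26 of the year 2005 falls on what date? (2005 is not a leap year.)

26 into January → January 26.

26 January 2005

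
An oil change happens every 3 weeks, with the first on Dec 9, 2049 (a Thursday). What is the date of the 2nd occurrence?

The 2nd occurrence is 1 interval after the first: 1 × 21 = 21 days after Dec 9, 2049.
21 days later is Dec 30, 2049.

Dec 30, 2049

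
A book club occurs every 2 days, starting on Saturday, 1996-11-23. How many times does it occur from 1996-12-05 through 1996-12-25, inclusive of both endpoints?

Occurrences land 2·i days after 1996-11-23 for i = 0, 1, 2, …
1996-12-05 is 12 days after the start; 12 ÷ 2 = 6 remainder 0. First occurrence in the window: #7 on 1996-12-05 (6×2 = 12 days in).
1996-12-25 is 32 days after the start; 32 ÷ 2 = 16 remainder 0. Last occurrence in the window: #17 on 1996-12-25.
Occurrences #7 through #17: 11 in total.

11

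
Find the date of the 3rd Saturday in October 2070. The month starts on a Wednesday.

October 2070 begins on a Wednesday, so the first Saturday is October 4 (3 days later).
The 3rd Saturday is 2 weeks later: 4 + 14 = 18.

2070-10-18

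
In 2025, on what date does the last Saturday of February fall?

22 February 2025

February 2025 begins on a Saturday, so the first Saturday is February 1.
February 2025 has 28 days. Adding weeks: 1, 8, 15, 22 — the last one ≤ 28 is the 22nd.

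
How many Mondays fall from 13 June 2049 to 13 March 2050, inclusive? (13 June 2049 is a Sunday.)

39

13 June 2049 is a Sunday; the first Monday on or after it is 14 June 2049 (1 day later).
From 14 June 2049 to 13 March 2050: 16 + 31 + 31 + 30 + 31 + 30 + 31 + 31 + 28 + 13 = 272 days (rest of June, July, August, September, October, November, December, January, February, March).
272 ÷ 7 = 38 full weeks with remainder 6, so 38 more Mondays after the first → 39.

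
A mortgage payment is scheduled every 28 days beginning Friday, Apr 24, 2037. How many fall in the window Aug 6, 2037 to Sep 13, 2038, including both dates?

Occurrences land 28·i days after Apr 24, 2037 for i = 0, 1, 2, …
Aug 6, 2037 is 104 days after the start; 104 ÷ 28 = 3 remainder 20; since the remainder is 20, round up to i = 4. First occurrence in the window: #5 on Aug 14, 2037 (4×28 = 112 days in).
Sep 13, 2038 is 507 days after the start; 507 ÷ 28 = 18 remainder 3. Last occurrence in the window: #19 on Sep 10, 2038.
Occurrences #5 through #19: 15 in total.

15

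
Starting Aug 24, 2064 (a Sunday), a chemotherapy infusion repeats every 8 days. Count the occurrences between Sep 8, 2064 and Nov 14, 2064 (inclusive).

Occurrences land 8·i days after Aug 24, 2064 for i = 0, 1, 2, …
Sep 8, 2064 is 15 days after the start; 15 ÷ 8 = 1 remainder 7; since the remainder is 7, round up to i = 2. First occurrence in the window: #3 on Sep 9, 2064 (2×8 = 16 days in).
Nov 14, 2064 is 82 days after the start; 82 ÷ 8 = 10 remainder 2. Last occurrence in the window: #11 on Nov 12, 2064.
Occurrences #3 through #11: 9 in total.

9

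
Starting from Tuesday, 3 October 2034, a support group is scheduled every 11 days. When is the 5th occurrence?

16 November 2034

The 5th occurrence is 4 intervals after the first: 4 × 11 = 44 days after 3 October 2034.
October has 31 days — 28 days to the end of October leaves 16.
16 days into November → 16 November 2034.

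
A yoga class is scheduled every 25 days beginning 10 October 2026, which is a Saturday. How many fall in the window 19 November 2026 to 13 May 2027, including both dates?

7

Occurrences land 25·i days after 10 October 2026 for i = 0, 1, 2, …
19 November 2026 is 40 days after the start; 40 ÷ 25 = 1 remainder 15; since the remainder is 15, round up to i = 2. First occurrence in the window: #3 on 29 November 2026 (2×25 = 50 days in).
13 May 2027 is 215 days after the start; 215 ÷ 25 = 8 remainder 15. Last occurrence in the window: #9 on 28 April 2027.
Occurrences #3 through #9: 7 in total.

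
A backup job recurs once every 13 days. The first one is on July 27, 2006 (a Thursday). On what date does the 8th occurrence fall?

The 8th occurrence is 7 intervals after the first: 7 × 13 = 91 days after July 27, 2006.
July has 31 days — 4 days to the end of July leaves 87.
August has 31 days (56 left).
September has 30 days (26 left).
26 days into October → October 26, 2006.

October 26, 2006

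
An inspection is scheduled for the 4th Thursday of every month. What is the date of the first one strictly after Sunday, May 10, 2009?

May 2009 starts on a Friday; its first Thursday is the 7th, so the 4th Thursday is the 28th — May 28, 2009.
May 28, 2009 is after May 10, 2009, so that is the next one.

May 28, 2009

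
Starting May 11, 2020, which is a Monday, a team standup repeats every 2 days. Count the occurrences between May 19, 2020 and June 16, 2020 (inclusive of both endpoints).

15

Occurrences land 2·i days after May 11, 2020 for i = 0, 1, 2, …
May 19, 2020 is 8 days after the start; 8 ÷ 2 = 4 remainder 0. First occurrence in the window: #5 on May 19, 2020 (4×2 = 8 days in).
June 16, 2020 is 36 days after the start; 36 ÷ 2 = 18 remainder 0. Last occurrence in the window: #19 on June 16, 2020.
Occurrences #5 through #19: 15 in total.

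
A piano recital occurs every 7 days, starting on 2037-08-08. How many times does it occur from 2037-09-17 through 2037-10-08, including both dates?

3

Occurrences land 7·i days after 2037-08-08 for i = 0, 1, 2, …
2037-09-17 is 40 days after the start; 40 ÷ 7 = 5 remainder 5; since the remainder is 5, round up to i = 6. First occurrence in the window: #7 on 2037-09-19 (6×7 = 42 days in).
2037-10-08 is 61 days after the start; 61 ÷ 7 = 8 remainder 5. Last occurrence in the window: #9 on 2037-10-03.
Occurrences #7 through #9: 3 in total.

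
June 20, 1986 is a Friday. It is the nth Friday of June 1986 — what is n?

Day 20 falls in week ⌈20/7⌉ of the month.
Days 1–7 hold the 1st Friday, 8–14 the 2nd, 15–21 the 3rd, 22–28 the 4th, 29–31 the 5th.
20 is in the range for the 3rd.

3rd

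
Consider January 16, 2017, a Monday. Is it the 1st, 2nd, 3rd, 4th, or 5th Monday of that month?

3rd

Day 16 falls in week ⌈16/7⌉ of the month.
Days 1–7 hold the 1st Monday, 8–14 the 2nd, 15–21 the 3rd, 22–28 the 4th, 29–31 the 5th.
16 is in the range for the 3rd.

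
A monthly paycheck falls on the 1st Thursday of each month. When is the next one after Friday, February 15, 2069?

February 2069 starts on a Friday, so its 1st Thursday is February 7, 2069 (6 days in).
That is not after February 15, 2069, so look at March 2069.
March 2069 starts on a Friday, so its 1st Thursday is March 7, 2069 (6 days in).

March 7, 2069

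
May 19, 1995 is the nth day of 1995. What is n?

Days in months before May: 31 + 28 + 31 + 30 = 120.
Plus 19 days into May → day 139.

139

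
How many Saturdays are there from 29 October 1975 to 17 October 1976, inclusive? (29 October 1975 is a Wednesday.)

29 October 1975 is a Wednesday; the first Saturday on or after it is 1 November 1975 (3 days later).
From 1 November 1975 to 17 October 1976: 60 + 291 = 351 days (rest of 1975, to 17 October 1976 in 1976).
351 ÷ 7 = 50 full weeks with remainder 1, so 50 more Saturdays after the first → 51.

51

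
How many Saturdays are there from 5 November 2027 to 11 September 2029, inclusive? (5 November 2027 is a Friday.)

97

5 November 2027 is a Friday; the first Saturday on or after it is 6 November 2027 (1 day later).
From 6 November 2027 to 11 September 2029: 55 + 366 + 254 = 675 days (rest of 2027, 2028, to 11 September 2029 in 2029).
675 ÷ 7 = 96 full weeks with remainder 3, so 96 more Saturdays after the first → 97.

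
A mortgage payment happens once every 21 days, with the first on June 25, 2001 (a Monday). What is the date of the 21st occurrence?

The 21st occurrence is 20 intervals after the first: 20 × 21 = 420 days after June 25, 2001.
June has 30 days — 5 days to the end of June leaves 415.
From end of June to end of 2001 is 184 days (231 left).
January has 31 days (200 left).
February has 28 days (172 left).
March has 31 days (141 left).
April has 30 days (111 left).
May has 31 days (80 left).
June has 30 days (50 left).
July has 31 days (19 left).
19 days into August → August 19, 2002.

August 19, 2002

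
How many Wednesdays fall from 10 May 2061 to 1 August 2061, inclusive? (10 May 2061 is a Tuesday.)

12

10 May 2061 is a Tuesday; the first Wednesday on or after it is 11 May 2061 (1 day later).
From 11 May 2061 to 1 August 2061: 20 + 30 + 31 + 1 = 82 days (rest of May, June, July, August).
82 ÷ 7 = 11 full weeks with remainder 5, so 11 more Wednesdays after the first → 12.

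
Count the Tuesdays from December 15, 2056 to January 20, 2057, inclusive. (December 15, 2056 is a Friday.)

December 15, 2056 is a Friday; the first Tuesday on or after it is December 19, 2056 (4 days later).
From December 19, 2056 to January 20, 2057: 12 + 20 = 32 days (rest of December, January).
32 ÷ 7 = 4 full weeks with remainder 4, so 4 more Tuesdays after the first → 5.

5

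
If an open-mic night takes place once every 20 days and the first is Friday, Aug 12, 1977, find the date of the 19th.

Aug 7, 1978

The 19th occurrence is 18 intervals after the first: 18 × 20 = 360 days after Aug 12, 1977.
Aug has 31 days — 19 days to the end of Aug leaves 341.
Sep has 30 days (311 left).
Oct has 31 days (280 left).
Nov has 30 days (250 left).
Dec has 31 days (219 left).
Jan has 31 days (188 left).
Feb has 28 days (160 left).
Mar has 31 days (129 left).
Apr has 30 days (99 left).
May has 31 days (68 left).
Jun has 30 days (38 left).
Jul has 31 days (7 left).
7 days into Aug → Aug 7, 1978.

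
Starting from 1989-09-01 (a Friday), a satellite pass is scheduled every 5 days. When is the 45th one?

The 45th occurrence is 44 intervals after the first: 44 × 5 = 220 days after 1989-09-01.
September has 30 days — 29 days to the end of September leaves 191.
October has 31 days (160 left).
November has 30 days (130 left).
December has 31 days (99 left).
January has 31 days (68 left).
February has 28 days (40 left).
March has 31 days (9 left).
9 days into April → 1990-04-09.

1990-04-09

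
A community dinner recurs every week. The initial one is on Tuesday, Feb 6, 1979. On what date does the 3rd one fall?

Feb 20, 1979

The 3rd occurrence is 2 intervals after the first: 2 × 7 = 14 days after Feb 6, 1979.
14 days later is Feb 20, 1979.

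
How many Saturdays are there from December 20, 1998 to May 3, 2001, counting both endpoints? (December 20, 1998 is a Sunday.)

123

December 20, 1998 is a Sunday; the first Saturday on or after it is December 26, 1998 (6 days later).
From December 26, 1998 to May 3, 2001: 5 + 365 + 366 + 123 = 859 days (rest of 1998, 1999, 2000, to May 3, 2001 in 2001).
859 ÷ 7 = 122 full weeks with remainder 5, so 122 more Saturdays after the first → 123.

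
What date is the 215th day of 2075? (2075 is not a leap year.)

Jan has 31 days (215 − 31 = 184 remain).
Feb has 28 days (184 − 28 = 156 remain).
Mar has 31 days (156 − 31 = 125 remain).
Apr has 30 days (125 − 30 = 95 remain).
May has 31 days (95 − 31 = 64 remain).
Jun has 30 days (64 − 30 = 34 remain).
Jul has 31 days (34 − 31 = 3 remain).
3 into Aug → Aug 3.

Aug 3, 2075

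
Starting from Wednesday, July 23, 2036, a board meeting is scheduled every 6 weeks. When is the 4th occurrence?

The 4th occurrence is 3 intervals after the first: 3 × 42 = 126 days after July 23, 2036.
July has 31 days — 8 days to the end of July leaves 118.
August has 31 days (87 left).
September has 30 days (57 left).
October has 31 days (26 left).
26 days into November → November 26, 2036.

November 26, 2036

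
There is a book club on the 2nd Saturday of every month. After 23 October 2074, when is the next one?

10 November 2074

October 2074 starts on a Monday; its first Saturday is the 6th, so the 2nd Saturday is the 13th — 13 October 2074.
That is not after 23 October 2074, so look at November 2074.
November 2074 starts on a Thursday; its first Saturday is the 3rd, so the 2nd Saturday is the 10th — 10 November 2074.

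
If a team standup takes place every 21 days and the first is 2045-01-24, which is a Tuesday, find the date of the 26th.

The 26th occurrence is 25 intervals after the first: 25 × 21 = 525 days after 2045-01-24.
January has 31 days — 7 days to the end of January leaves 518.
From end of January to end of 2045 is 334 days (184 left).
January has 31 days (153 left).
February has 28 days (125 left).
March has 31 days (94 left).
April has 30 days (64 left).
May has 31 days (33 left).
June has 30 days (3 left).
3 days into July → 2046-07-03.

2046-07-03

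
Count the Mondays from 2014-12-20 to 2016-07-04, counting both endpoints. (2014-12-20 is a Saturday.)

81

2014-12-20 is a Saturday; the first Monday on or after it is 2014-12-22 (2 days later).
From 2014-12-22 to 2016-07-04: 9 + 365 + 186 = 560 days (rest of 2014, 2015, to 2016-07-04 in 2016).
560 ÷ 7 = 80 full weeks with remainder 0, so 80 more Mondays after the first → 81.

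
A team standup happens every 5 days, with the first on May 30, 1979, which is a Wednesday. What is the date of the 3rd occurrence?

The 3rd occurrence is 2 intervals after the first: 2 × 5 = 10 days after May 30, 1979.
May has 31 days — 1 day to the end of May leaves 9.
9 days into June → June 9, 1979.

June 9, 1979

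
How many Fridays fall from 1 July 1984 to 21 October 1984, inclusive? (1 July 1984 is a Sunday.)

16

1 July 1984 is a Sunday; the first Friday on or after it is 6 July 1984 (5 days later).
From 6 July 1984 to 21 October 1984: 25 + 31 + 30 + 21 = 107 days (rest of July, August, September, October).
107 ÷ 7 = 15 full weeks with remainder 2, so 15 more Fridays after the first → 16.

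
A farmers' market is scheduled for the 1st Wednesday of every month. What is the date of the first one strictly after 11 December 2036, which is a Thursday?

7 January 2037

December 2036 starts on a Monday, so its 1st Wednesday is 3 December 2036 (2 days in).
That is not after 11 December 2036, so look at January 2037.
January 2037 starts on a Thursday, so its 1st Wednesday is 7 January 2037 (6 days in).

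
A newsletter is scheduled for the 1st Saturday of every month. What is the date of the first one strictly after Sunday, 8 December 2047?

4 January 2048

December 2047 starts on a Sunday, so its 1st Saturday is 7 December 2047 (6 days in).
That is not after 8 December 2047, so look at January 2048.
January 2048 starts on a Wednesday, so its 1st Saturday is 4 January 2048 (3 days in).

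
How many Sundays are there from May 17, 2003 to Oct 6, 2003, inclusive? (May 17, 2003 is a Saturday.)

21

May 17, 2003 is a Saturday; the first Sunday on or after it is May 18, 2003 (1 day later).
From May 18, 2003 to Oct 6, 2003: 13 + 30 + 31 + 31 + 30 + 6 = 141 days (rest of May, Jun, Jul, Aug, Sep, Oct).
141 ÷ 7 = 20 full weeks with remainder 1, so 20 more Sundays after the first → 21.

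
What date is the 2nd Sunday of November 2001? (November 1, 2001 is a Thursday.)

November 2001 begins on a Thursday, so the first Sunday is November 4 (3 days later).
The 2nd Sunday is 1 weeks later: 4 + 7 = 11.

2001-11-11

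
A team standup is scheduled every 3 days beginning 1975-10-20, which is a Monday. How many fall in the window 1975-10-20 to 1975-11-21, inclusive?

11

Occurrences land 3·i days after 1975-10-20 for i = 0, 1, 2, …
The window opens on the start date, so the first occurrence inside is #1 on 1975-10-20.
1975-11-21 is 32 days after the start; 32 ÷ 3 = 10 remainder 2. Last occurrence in the window: #11 on 1975-11-19.
Occurrences #1 through #11: 11 in total.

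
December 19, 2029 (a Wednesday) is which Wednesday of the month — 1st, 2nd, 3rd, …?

Day 19 falls in week ⌈19/7⌉ of the month.
Days 1–7 hold the 1st Wednesday, 8–14 the 2nd, 15–21 the 3rd, 22–28 the 4th, 29–31 the 5th.
19 is in the range for the 3rd.

3rd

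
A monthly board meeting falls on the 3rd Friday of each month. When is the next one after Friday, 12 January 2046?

January 2046 starts on a Monday; its first Friday is the 5th, so the 3rd Friday is the 19th — 19 January 2046.
19 January 2046 is after 12 January 2046, so that is the next one.

19 January 2046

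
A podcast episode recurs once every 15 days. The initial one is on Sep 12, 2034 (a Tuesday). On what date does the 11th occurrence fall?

Feb 9, 2035

The 11th occurrence is 10 intervals after the first: 10 × 15 = 150 days after Sep 12, 2034.
Sep has 30 days — 18 days to the end of Sep leaves 132.
Oct has 31 days (101 left).
Nov has 30 days (71 left).
Dec has 31 days (40 left).
Jan has 31 days (9 left).
9 days into Feb → Feb 9, 2035.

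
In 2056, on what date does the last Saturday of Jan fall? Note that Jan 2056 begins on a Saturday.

Jan 2056 begins on a Saturday, so the first Saturday is Jan 1.
Jan 2056 has 31 days. Adding weeks: 1, 8, 15, 22, 29 — the last one ≤ 31 is the 29th.

Jan 29, 2056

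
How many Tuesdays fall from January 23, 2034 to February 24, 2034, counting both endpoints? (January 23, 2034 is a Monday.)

January 23, 2034 is a Monday; the first Tuesday on or after it is January 24, 2034 (1 day later).
From January 24, 2034 to February 24, 2034: 7 + 24 = 31 days (rest of January, February).
31 ÷ 7 = 4 full weeks with remainder 3, so 4 more Tuesdays after the first → 5.

5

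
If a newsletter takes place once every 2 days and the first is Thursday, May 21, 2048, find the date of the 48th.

The 48th occurrence is 47 intervals after the first: 47 × 2 = 94 days after May 21, 2048.
May has 31 days — 10 days to the end of May leaves 84.
Jun has 30 days (54 left).
Jul has 31 days (23 left).
23 days into Aug → Aug 23, 2048.

Aug 23, 2048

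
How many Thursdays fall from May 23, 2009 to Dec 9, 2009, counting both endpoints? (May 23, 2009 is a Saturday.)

May 23, 2009 is a Saturday; the first Thursday on or after it is May 28, 2009 (5 days later).
From May 28, 2009 to Dec 9, 2009: 3 + 30 + 31 + 31 + 30 + 31 + 30 + 9 = 195 days (rest of May, Jun, Jul, Aug, Sep, Oct, Nov, Dec).
195 ÷ 7 = 27 full weeks with remainder 6, so 27 more Thursdays after the first → 28.

28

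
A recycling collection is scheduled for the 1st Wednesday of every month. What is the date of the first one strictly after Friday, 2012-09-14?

2012-10-03

September 2012 starts on a Saturday, so its 1st Wednesday is 2012-09-05 (4 days in).
That is not after 2012-09-14, so look at October 2012.
October 2012 starts on a Monday, so its 1st Wednesday is 2012-10-03 (2 days in).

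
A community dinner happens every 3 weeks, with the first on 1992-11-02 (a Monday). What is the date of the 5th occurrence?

The 5th occurrence is 4 intervals after the first: 4 × 21 = 84 days after 1992-11-02.
November has 30 days — 28 days to the end of November leaves 56.
December has 31 days (25 left).
25 days into January → 1993-01-25.

1993-01-25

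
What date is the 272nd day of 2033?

Sep 29, 2033

Jan has 31 days (272 − 31 = 241 remain).
Feb has 28 days (241 − 28 = 213 remain).
Mar has 31 days (213 − 31 = 182 remain).
Apr has 30 days (182 − 30 = 152 remain).
May has 31 days (152 − 31 = 121 remain).
Jun has 30 days (121 − 30 = 91 remain).
Jul has 31 days (91 − 31 = 60 remain).
Aug has 31 days (60 − 31 = 29 remain).
29 into Sep → Sep 29.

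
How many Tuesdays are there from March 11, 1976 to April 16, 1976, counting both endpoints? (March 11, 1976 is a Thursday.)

March 11, 1976 is a Thursday; the first Tuesday on or after it is March 16, 1976 (5 days later).
From March 16, 1976 to April 16, 1976: 15 + 16 = 31 days (rest of March, April).
31 ÷ 7 = 4 full weeks with remainder 3, so 4 more Tuesdays after the first → 5.

5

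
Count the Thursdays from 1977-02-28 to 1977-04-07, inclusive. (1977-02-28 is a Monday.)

6

1977-02-28 is a Monday; the first Thursday on or after it is 1977-03-03 (3 days later).
From 1977-03-03 to 1977-04-07: 28 + 7 = 35 days (rest of March, April).
35 ÷ 7 = 5 full weeks with remainder 0, so 5 more Thursdays after the first → 6.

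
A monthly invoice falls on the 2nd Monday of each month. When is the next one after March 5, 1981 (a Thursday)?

March 1981 starts on a Sunday; its first Monday is the 2nd, so the 2nd Monday is the 9th — March 9, 1981.
March 9, 1981 is after March 5, 1981, so that is the next one.

March 9, 1981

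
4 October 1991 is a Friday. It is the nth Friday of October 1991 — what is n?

1st

Day 4 falls in week ⌈4/7⌉ of the month.
Days 1–7 hold the 1st Friday, 8–14 the 2nd, 15–21 the 3rd, 22–28 the 4th, 29–31 the 5th.
4 is in the range for the 1st.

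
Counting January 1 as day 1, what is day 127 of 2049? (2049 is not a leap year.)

7 May 2049

January has 31 days (127 − 31 = 96 remain).
February has 28 days (96 − 28 = 68 remain).
March has 31 days (68 − 31 = 37 remain).
April has 30 days (37 − 30 = 7 remain).
7 into May → May 7.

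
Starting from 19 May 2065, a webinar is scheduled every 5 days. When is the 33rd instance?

The 33rd occurrence is 32 intervals after the first: 32 × 5 = 160 days after 19 May 2065.
May has 31 days — 12 days to the end of May leaves 148.
June has 30 days (118 left).
July has 31 days (87 left).
August has 31 days (56 left).
September has 30 days (26 left).
26 days into October → 26 October 2065.

26 October 2065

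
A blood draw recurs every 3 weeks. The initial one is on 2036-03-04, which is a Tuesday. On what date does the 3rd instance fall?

2036-04-15

The 3rd occurrence is 2 intervals after the first: 2 × 21 = 42 days after 2036-03-04.
March has 31 days — 27 days to the end of March leaves 15.
15 days into April → 2036-04-15.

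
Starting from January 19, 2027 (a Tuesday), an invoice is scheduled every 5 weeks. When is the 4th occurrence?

May 4, 2027

The 4th occurrence is 3 intervals after the first: 3 × 35 = 105 days after January 19, 2027.
January has 31 days — 12 days to the end of January leaves 93.
February has 28 days (65 left).
March has 31 days (34 left).
April has 30 days (4 left).
4 days into May → May 4, 2027.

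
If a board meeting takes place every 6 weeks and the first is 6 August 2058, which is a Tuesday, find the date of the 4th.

The 4th occurrence is 3 intervals after the first: 3 × 42 = 126 days after 6 August 2058.
August has 31 days — 25 days to the end of August leaves 101.
September has 30 days (71 left).
October has 31 days (40 left).
November has 30 days (10 left).
10 days into December → 10 December 2058.

10 December 2058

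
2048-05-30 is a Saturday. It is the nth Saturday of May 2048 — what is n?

5th

Day 30 falls in week ⌈30/7⌉ of the month.
Days 1–7 hold the 1st Saturday, 8–14 the 2nd, 15–21 the 3rd, 22–28 the 4th, 29–31 the 5th.
30 is in the range for the 5th.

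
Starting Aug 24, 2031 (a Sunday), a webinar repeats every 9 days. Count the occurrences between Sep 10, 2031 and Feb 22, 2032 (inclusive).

Occurrences land 9·i days after Aug 24, 2031 for i = 0, 1, 2, …
Sep 10, 2031 is 17 days after the start; 17 ÷ 9 = 1 remainder 8; since the remainder is 8, round up to i = 2. First occurrence in the window: #3 on Sep 11, 2031 (2×9 = 18 days in).
Feb 22, 2032 is 182 days after the start; 182 ÷ 9 = 20 remainder 2. Last occurrence in the window: #21 on Feb 20, 2032.
Occurrences #3 through #21: 19 in total.

19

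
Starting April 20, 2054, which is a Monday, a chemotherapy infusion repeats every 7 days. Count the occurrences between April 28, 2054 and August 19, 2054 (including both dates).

Occurrences land 7·i days after April 20, 2054 for i = 0, 1, 2, …
April 28, 2054 is 8 days after the start; 8 ÷ 7 = 1 remainder 1; since the remainder is 1, round up to i = 2. First occurrence in the window: #3 on May 4, 2054 (2×7 = 14 days in).
August 19, 2054 is 121 days after the start; 121 ÷ 7 = 17 remainder 2. Last occurrence in the window: #18 on August 17, 2054.
Occurrences #3 through #18: 16 in total.

16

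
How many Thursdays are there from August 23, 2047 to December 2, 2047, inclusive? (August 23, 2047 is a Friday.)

August 23, 2047 is a Friday; the first Thursday on or after it is August 29, 2047 (6 days later).
From August 29, 2047 to December 2, 2047: 2 + 30 + 31 + 30 + 2 = 95 days (rest of August, September, October, November, December).
95 ÷ 7 = 13 full weeks with remainder 4, so 13 more Thursdays after the first → 14.

14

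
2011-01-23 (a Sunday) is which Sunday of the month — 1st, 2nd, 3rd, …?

4th

Day 23 falls in week ⌈23/7⌉ of the month.
Days 1–7 hold the 1st Sunday, 8–14 the 2nd, 15–21 the 3rd, 22–28 the 4th, 29–31 the 5th.
23 is in the range for the 4th.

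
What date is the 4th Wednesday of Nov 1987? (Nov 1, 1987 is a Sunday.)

Nov 25, 1987

Nov 1987 begins on a Sunday, so the first Wednesday is Nov 4 (3 days later).
The 4th Wednesday is 3 weeks later: 4 + 21 = 25.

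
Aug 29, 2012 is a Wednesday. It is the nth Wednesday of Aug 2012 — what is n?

Day 29 falls in week ⌈29/7⌉ of the month.
Days 1–7 hold the 1st Wednesday, 8–14 the 2nd, 15–21 the 3rd, 22–28 the 4th, 29–31 the 5th.
29 is in the range for the 5th.

5th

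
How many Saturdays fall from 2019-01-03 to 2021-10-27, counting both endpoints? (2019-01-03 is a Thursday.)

2019-01-03 is a Thursday; the first Saturday on or after it is 2019-01-05 (2 days later).
From 2019-01-05 to 2021-10-27: 360 + 366 + 300 = 1026 days (rest of 2019, 2020, to 2021-10-27 in 2021).
1026 ÷ 7 = 146 full weeks with remainder 4, so 146 more Saturdays after the first → 147.

147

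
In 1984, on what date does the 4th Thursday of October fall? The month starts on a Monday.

October 1984 begins on a Monday, so the first Thursday is October 4 (3 days later).
The 4th Thursday is 3 weeks later: 4 + 21 = 25.

1984-10-25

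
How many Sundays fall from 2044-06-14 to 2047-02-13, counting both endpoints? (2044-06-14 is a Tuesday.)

139

2044-06-14 is a Tuesday; the first Sunday on or after it is 2044-06-19 (5 days later).
From 2044-06-19 to 2047-02-13: 195 + 365 + 365 + 44 = 969 days (rest of 2044, 2045, 2046, to 2047-02-13 in 2047).
969 ÷ 7 = 138 full weeks with remainder 3, so 138 more Sundays after the first → 139.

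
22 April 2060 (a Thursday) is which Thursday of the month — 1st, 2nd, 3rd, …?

4th

Day 22 falls in week ⌈22/7⌉ of the month.
Days 1–7 hold the 1st Thursday, 8–14 the 2nd, 15–21 the 3rd, 22–28 the 4th, 29–31 the 5th.
22 is in the range for the 4th.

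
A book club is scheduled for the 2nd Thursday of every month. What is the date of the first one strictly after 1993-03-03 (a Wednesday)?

1993-03-11

March 1993 starts on a Monday; its first Thursday is the 4th, so the 2nd Thursday is the 11th — 1993-03-11.
1993-03-11 is after 1993-03-03, so that is the next one.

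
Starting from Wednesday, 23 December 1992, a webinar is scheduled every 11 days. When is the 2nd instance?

3 January 1993

The 2nd occurrence is 1 interval after the first: 1 × 11 = 11 days after 23 December 1992.
December has 31 days — 8 days to the end of December leaves 3.
3 days into January → 3 January 1993.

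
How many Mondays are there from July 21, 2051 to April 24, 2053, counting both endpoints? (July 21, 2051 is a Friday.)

July 21, 2051 is a Friday; the first Monday on or after it is July 24, 2051 (3 days later).
From July 24, 2051 to April 24, 2053: 160 + 366 + 114 = 640 days (rest of 2051, 2052, to April 24, 2053 in 2053).
640 ÷ 7 = 91 full weeks with remainder 3, so 91 more Mondays after the first → 92.

92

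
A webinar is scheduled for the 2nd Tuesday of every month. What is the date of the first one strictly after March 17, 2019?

March 2019 starts on a Friday; its first Tuesday is the 5th, so the 2nd Tuesday is the 12th — March 12, 2019.
That is not after March 17, 2019, so look at April 2019.
April 2019 starts on a Monday; its first Tuesday is the 2nd, so the 2nd Tuesday is the 9th — April 9, 2019.

April 9, 2019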